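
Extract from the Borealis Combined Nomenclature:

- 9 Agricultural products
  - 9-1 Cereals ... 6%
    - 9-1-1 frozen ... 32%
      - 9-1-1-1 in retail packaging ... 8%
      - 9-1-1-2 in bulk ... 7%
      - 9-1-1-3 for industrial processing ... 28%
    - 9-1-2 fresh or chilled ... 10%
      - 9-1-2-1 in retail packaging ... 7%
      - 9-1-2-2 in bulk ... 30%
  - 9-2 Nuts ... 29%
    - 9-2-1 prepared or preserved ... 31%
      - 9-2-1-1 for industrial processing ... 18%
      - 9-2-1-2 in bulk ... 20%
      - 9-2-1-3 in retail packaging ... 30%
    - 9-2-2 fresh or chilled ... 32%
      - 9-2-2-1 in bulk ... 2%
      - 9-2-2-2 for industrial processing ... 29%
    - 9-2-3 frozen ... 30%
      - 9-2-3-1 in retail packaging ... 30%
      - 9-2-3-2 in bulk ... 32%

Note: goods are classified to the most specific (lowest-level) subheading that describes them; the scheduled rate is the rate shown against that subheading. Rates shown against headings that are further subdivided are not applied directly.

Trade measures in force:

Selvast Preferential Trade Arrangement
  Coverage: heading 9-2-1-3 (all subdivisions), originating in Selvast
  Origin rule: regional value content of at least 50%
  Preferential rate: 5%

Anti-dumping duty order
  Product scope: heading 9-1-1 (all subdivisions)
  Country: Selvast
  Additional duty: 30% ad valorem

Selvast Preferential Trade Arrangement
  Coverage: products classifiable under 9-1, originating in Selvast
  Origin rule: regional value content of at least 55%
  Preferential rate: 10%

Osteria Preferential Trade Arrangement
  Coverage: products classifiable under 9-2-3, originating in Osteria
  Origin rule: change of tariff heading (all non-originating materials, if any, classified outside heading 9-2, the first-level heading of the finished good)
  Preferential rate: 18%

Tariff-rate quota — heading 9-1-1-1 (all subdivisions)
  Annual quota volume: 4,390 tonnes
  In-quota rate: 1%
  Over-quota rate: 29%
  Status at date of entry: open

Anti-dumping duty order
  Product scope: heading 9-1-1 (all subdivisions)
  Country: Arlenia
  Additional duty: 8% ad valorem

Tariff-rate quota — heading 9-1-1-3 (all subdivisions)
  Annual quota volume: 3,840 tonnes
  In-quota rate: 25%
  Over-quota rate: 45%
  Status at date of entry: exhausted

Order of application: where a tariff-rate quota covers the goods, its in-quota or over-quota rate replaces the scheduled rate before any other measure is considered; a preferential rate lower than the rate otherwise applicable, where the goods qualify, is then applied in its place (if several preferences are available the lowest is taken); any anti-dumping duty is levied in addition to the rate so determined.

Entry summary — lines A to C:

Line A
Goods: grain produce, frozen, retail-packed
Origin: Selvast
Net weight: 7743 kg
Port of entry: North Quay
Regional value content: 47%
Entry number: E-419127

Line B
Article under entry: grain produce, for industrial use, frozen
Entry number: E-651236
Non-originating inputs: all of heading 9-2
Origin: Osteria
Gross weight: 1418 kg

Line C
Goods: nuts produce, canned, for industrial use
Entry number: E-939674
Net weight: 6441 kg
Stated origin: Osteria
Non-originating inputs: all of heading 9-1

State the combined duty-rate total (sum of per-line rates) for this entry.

94%

Line A: grain → 9-1; frozen → 9-1-1; retail-packed → 9-1-1-1. Scheduled 8%. quota on 9-1-1-1 open → in-quota 1%; Selvast agreement on 9-2-1-3: 9-1-1-1 not covered; Selvast agreement on 9-1: RVC < 55%; anti-dumping (Selvast, 9-1-1): +30%; total 1% + 30% = 31%. → 31%.
Line B: grain → 9-1; frozen → 9-1-1; for industrial use → 9-1-1-3. Scheduled 28%. quota on 9-1-1-3 exhausted → over-quota 45%; Osteria agreement on 9-2-3: 9-1-1-3 not covered. → 45%.
Line C: nuts → 9-2; canned → 9-2-1; for industrial use → 9-2-1-1. Scheduled 18%. Osteria agreement on 9-2-3: 9-2-1-1 not covered. → 18%.
Sum: 31% + 45% + 18% = 94%.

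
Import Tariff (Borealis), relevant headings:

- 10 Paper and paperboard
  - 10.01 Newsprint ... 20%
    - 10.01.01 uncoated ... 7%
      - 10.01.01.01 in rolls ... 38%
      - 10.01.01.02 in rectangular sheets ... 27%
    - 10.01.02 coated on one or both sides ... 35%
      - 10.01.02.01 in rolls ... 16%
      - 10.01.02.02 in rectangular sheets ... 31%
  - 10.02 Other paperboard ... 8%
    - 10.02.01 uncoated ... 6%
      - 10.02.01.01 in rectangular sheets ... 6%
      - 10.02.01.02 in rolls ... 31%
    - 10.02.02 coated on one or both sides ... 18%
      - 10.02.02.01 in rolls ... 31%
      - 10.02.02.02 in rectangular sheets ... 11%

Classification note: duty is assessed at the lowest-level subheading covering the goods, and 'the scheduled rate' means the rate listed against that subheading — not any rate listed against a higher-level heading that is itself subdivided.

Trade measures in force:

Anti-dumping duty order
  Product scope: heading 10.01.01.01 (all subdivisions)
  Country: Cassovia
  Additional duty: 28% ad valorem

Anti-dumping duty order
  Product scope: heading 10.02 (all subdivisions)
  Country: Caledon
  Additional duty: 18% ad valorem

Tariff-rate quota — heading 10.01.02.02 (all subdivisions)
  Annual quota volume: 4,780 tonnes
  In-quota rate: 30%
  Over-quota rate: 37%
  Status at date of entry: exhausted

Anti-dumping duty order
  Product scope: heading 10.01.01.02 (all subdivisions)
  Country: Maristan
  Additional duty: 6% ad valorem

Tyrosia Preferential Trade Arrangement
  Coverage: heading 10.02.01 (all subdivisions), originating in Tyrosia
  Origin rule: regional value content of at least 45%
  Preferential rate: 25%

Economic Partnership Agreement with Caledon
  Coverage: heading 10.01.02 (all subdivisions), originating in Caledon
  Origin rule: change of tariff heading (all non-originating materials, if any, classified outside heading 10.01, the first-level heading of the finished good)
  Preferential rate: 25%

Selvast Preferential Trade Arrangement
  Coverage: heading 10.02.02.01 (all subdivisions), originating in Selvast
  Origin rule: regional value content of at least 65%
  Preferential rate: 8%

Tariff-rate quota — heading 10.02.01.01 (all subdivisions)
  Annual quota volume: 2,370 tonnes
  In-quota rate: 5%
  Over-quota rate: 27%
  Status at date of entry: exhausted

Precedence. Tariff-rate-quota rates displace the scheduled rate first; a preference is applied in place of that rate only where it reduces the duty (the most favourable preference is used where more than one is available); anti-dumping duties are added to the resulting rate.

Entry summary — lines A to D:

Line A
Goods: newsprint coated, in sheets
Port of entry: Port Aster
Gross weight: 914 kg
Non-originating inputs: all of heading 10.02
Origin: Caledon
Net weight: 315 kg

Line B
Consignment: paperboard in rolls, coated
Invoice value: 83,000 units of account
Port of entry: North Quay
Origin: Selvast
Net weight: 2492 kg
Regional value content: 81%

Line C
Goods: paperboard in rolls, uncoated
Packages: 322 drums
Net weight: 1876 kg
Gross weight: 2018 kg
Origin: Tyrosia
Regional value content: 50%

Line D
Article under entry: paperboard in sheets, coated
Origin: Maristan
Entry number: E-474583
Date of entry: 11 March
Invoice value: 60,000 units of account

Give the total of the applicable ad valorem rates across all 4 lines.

Line A: newsprint → 10.01; coated → 10.01.02; in sheets → 10.01.02.02. Scheduled 31%. quota on 10.01.02.02 exhausted → over-quota 37%; Caledon agreement on 10.01.02: CTH met → 25% available; preferential 25%. → 25%.
Line B: paperboard → 10.02; coated → 10.02.02; in rolls → 10.02.02.01. Scheduled 31%. Selvast agreement on 10.02.02.01: RVC ≥ 65% → 8% available; preferential 8%. → 8%.
Line C: paperboard → 10.02; uncoated → 10.02.01; in rolls → 10.02.01.02. Scheduled 31%. Tyrosia agreement on 10.02.01: RVC ≥ 45% → 25% available; preferential 25%. → 25%.
Line D: paperboard → 10.02; coated → 10.02.02; in sheets → 10.02.02.02. Scheduled 11%. No special measure applies. → 11%.
Sum: 25% + 8% + 25% + 11% = 69%.

69%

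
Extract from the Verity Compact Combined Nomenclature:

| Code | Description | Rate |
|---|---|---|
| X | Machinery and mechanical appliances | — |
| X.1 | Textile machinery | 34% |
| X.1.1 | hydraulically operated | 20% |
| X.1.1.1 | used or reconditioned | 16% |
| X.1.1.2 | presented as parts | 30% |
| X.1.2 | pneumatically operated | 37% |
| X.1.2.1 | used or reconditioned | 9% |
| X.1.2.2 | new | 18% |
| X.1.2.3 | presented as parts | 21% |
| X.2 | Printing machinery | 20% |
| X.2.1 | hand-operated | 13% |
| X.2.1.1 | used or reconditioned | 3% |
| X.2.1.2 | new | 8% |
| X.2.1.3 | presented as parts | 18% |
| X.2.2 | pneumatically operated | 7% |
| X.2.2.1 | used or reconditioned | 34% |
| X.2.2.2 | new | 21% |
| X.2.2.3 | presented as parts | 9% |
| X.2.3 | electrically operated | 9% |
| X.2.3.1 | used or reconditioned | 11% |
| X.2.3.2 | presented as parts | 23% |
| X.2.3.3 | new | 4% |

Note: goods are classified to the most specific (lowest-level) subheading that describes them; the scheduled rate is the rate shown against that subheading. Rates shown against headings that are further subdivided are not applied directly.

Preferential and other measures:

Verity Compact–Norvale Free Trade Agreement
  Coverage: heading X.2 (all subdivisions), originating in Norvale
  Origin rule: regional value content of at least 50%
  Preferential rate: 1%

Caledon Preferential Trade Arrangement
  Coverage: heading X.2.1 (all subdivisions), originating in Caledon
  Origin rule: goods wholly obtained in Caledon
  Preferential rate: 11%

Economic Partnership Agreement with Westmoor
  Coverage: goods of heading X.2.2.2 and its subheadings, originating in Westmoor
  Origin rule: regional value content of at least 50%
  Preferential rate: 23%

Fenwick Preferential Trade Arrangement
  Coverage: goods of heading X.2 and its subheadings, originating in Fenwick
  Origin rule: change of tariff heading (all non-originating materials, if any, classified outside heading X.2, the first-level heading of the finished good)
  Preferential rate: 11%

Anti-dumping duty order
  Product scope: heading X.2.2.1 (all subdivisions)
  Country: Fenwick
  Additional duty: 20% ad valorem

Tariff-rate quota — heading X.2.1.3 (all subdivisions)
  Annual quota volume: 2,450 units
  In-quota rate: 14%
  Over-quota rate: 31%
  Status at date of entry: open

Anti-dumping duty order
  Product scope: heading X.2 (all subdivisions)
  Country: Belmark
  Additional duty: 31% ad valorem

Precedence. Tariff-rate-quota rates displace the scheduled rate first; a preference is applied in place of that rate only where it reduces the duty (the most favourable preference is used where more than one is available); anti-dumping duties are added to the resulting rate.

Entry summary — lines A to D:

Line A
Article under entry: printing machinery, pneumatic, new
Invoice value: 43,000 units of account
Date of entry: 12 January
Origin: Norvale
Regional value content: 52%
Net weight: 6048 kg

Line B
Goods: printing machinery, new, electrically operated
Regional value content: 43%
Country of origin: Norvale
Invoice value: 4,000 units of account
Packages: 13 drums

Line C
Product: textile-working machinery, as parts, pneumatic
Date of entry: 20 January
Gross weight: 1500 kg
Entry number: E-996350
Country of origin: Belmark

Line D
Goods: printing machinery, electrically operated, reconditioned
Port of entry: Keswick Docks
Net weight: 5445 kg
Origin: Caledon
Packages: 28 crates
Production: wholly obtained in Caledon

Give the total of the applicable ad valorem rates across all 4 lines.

37%

Line A: printing → X.2; pneumatic → X.2.2; new → X.2.2.2. Scheduled 21%. Norvale agreement on X.2: RVC ≥ 50% → 1% available; preferential 1%. → 1%.
Line B: printing → X.2; electrically operated → X.2.3; new → X.2.3.3. Scheduled 4%. Norvale agreement on X.2: RVC < 50%. → 4%.
Line C: textile-working → X.1; pneumatic → X.1.2; as parts → X.1.2.3. Scheduled 21%. No special measure applies. → 21%.
Line D: printing → X.2; electrically operated → X.2.3; reconditioned → X.2.3.1. Scheduled 11%. Caledon agreement on X.2.1: X.2.3.1 not covered. → 11%.
Sum: 1% + 4% + 21% + 11% = 37%.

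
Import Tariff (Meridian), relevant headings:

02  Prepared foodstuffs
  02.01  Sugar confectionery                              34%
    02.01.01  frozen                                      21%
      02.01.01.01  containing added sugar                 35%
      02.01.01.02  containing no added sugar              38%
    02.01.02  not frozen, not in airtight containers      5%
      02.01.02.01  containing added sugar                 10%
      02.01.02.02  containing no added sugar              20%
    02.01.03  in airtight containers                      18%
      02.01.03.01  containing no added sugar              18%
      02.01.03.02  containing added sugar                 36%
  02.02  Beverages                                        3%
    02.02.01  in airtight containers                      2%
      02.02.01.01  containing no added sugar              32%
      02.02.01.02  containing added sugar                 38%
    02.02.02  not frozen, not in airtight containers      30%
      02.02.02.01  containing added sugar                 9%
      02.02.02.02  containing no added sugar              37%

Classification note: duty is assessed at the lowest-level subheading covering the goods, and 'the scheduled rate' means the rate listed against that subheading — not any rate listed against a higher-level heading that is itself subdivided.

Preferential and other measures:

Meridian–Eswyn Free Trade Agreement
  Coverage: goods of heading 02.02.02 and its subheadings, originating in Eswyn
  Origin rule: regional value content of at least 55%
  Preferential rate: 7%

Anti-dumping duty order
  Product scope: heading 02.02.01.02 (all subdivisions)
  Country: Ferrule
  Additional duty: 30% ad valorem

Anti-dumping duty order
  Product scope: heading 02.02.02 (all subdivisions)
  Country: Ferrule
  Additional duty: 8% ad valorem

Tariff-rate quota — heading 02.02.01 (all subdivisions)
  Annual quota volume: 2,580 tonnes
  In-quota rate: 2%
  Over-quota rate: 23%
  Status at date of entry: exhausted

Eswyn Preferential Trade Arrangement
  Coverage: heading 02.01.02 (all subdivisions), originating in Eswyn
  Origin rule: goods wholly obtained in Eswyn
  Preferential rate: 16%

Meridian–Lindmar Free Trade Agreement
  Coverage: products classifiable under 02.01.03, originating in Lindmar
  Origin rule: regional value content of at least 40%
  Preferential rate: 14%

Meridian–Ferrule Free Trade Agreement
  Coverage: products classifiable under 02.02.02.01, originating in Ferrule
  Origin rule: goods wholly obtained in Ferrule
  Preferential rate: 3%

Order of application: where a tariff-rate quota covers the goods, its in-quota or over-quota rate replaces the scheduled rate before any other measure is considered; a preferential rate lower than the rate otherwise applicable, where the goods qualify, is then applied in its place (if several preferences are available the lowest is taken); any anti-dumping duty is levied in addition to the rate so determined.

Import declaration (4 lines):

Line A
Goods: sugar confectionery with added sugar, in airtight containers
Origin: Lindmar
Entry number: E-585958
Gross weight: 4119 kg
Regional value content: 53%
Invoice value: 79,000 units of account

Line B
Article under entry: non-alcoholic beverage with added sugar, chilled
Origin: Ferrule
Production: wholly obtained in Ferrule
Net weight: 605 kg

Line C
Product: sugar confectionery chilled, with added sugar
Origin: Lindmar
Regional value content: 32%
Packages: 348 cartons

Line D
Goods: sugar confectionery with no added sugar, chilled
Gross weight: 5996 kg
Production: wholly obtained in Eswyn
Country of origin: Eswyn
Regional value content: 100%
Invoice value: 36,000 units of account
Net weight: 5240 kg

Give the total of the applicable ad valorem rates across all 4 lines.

51%

Line A: sugar confectionery → 02.01; in airtight containers → 02.01.03; with added sugar → 02.01.03.02. Scheduled 36%. Lindmar agreement on 02.01.03: RVC ≥ 40% → 14% available; preferential 14%. → 14%.
Line B: non-alcoholic beverage → 02.02; chilled → 02.02.02; with added sugar → 02.02.02.01. Scheduled 9%. Ferrule agreement on 02.02.02.01: wholly obtained → 3% available; preferential 3%; anti-dumping (Ferrule, 02.02.02): +8%; total 3% + 8% = 11%. → 11%.
Line C: sugar confectionery → 02.01; chilled → 02.01.02; with added sugar → 02.01.02.01. Scheduled 10%. Lindmar agreement on 02.01.03: 02.01.02.01 not covered. → 10%.
Line D: sugar confectionery → 02.01; chilled → 02.01.02; with no added sugar → 02.01.02.02. Scheduled 20%. Eswyn agreement on 02.02.02: 02.01.02.02 not covered; Eswyn agreement on 02.01.02: wholly obtained → 16% available; preferential 16%. → 16%.
Sum: 14% + 11% + 10% + 16% = 51%.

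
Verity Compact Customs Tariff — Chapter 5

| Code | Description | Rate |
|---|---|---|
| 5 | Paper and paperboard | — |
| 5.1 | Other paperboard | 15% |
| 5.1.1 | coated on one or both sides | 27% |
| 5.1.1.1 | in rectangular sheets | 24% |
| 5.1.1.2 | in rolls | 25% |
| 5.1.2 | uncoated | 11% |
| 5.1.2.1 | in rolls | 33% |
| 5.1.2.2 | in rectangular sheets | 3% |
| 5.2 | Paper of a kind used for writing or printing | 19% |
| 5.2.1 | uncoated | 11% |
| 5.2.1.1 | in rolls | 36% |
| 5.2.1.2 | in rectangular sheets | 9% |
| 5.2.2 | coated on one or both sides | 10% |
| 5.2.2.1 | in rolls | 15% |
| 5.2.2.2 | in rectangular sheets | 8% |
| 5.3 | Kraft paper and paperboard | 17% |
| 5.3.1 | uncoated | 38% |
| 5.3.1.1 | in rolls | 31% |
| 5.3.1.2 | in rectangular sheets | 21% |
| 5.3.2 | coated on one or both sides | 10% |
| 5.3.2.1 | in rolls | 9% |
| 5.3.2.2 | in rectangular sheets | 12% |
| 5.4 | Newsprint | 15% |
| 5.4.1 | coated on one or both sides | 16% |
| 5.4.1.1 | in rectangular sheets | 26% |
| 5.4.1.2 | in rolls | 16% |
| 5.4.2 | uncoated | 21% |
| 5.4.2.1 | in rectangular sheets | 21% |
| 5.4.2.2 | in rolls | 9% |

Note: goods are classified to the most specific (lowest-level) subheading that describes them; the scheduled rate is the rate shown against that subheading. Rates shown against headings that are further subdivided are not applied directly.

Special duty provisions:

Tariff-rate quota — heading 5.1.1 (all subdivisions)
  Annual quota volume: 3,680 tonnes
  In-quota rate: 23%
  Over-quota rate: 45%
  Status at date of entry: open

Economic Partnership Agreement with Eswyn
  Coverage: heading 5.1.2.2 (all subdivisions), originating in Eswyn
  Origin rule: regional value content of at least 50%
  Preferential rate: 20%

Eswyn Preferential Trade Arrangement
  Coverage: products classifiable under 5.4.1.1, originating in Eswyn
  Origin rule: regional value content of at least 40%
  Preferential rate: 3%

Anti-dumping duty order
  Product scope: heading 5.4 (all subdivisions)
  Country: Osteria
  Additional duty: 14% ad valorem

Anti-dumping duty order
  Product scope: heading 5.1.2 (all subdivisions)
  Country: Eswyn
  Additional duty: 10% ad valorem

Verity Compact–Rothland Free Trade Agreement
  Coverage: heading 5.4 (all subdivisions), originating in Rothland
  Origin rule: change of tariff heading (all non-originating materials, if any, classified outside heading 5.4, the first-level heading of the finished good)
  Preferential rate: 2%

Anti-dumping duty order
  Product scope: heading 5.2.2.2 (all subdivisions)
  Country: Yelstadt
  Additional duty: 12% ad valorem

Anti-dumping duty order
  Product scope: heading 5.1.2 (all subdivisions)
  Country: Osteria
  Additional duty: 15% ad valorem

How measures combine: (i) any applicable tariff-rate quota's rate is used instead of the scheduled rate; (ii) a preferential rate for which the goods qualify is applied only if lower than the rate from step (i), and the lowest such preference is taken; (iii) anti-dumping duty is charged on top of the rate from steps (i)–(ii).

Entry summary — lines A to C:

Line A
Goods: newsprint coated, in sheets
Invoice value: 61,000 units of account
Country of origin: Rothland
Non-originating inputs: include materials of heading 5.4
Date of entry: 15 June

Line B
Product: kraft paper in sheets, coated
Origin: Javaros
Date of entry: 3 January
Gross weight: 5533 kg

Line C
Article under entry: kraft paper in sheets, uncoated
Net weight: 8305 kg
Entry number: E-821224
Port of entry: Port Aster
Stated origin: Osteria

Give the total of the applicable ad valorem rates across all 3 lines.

59%

Line A: newsprint → 5.4; coated → 5.4.1; in sheets → 5.4.1.1. Scheduled 26%. Rothland agreement on 5.4: CTH not met. → 26%.
Line B: kraft paper → 5.3; coated → 5.3.2; in sheets → 5.3.2.2. Scheduled 12%. No special measure applies. → 12%.
Line C: kraft paper → 5.3; uncoated → 5.3.1; in sheets → 5.3.1.2. Scheduled 21%. No special measure applies. → 21%.
Sum: 26% + 12% + 21% = 59%.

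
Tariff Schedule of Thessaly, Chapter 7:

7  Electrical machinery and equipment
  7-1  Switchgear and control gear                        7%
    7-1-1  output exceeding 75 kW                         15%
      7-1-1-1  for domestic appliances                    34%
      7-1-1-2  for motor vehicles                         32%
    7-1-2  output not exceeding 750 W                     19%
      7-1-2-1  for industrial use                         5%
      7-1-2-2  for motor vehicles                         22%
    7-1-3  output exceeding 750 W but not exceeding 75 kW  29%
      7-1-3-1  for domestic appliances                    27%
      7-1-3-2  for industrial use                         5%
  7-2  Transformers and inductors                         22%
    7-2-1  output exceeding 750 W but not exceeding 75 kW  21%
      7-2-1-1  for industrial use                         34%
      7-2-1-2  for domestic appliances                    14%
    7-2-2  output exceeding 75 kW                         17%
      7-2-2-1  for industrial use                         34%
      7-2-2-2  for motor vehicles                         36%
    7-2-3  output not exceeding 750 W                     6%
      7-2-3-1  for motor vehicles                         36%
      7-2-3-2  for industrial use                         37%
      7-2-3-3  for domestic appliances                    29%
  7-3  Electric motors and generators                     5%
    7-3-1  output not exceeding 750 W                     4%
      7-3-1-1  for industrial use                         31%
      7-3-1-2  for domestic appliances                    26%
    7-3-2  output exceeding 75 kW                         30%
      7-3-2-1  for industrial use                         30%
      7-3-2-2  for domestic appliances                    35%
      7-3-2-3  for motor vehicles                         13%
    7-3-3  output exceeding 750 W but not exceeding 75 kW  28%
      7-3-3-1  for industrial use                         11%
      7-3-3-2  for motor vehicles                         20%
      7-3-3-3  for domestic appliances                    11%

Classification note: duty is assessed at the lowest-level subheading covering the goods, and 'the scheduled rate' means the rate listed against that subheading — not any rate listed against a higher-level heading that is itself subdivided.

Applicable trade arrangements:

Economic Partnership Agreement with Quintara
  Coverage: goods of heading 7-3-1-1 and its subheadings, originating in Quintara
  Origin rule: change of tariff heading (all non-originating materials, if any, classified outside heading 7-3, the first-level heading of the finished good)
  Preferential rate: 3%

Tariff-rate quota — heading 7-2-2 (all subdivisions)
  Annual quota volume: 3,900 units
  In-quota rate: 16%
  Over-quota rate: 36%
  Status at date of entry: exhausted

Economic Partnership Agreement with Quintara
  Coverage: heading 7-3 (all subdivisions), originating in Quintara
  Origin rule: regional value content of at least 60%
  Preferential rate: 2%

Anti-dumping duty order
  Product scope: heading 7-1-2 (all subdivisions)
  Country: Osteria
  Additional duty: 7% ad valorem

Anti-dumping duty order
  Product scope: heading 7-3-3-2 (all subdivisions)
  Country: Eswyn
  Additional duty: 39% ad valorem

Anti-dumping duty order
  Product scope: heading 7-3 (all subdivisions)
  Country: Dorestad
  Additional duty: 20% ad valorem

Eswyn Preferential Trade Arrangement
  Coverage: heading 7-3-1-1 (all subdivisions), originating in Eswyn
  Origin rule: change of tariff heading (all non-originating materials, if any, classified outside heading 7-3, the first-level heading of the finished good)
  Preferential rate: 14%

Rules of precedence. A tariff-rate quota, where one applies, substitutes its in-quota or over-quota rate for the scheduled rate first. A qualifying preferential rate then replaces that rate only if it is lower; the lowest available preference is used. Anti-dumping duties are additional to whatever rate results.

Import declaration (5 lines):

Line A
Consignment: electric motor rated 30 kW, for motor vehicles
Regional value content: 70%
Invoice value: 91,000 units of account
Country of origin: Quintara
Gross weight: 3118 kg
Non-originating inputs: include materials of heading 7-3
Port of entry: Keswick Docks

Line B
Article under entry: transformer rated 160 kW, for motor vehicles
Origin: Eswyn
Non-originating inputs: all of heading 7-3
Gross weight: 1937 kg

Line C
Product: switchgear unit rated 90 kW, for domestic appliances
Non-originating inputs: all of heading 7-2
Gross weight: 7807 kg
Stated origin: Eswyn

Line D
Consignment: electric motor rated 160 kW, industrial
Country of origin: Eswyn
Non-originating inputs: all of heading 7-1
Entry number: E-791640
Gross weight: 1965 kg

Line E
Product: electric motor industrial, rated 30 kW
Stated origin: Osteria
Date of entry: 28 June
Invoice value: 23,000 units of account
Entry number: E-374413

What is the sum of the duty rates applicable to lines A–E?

113%

Line A: electric motor → 7-3; rated 30 kW → 7-3-3; for motor vehicles → 7-3-3-2. Scheduled 20%. Quintara agreement on 7-3-1-1: 7-3-3-2 not covered; Quintara agreement on 7-3: RVC ≥ 60% → 2% available; preferential 2%. → 2%.
Line B: transformer → 7-2; rated 160 kW → 7-2-2; for motor vehicles → 7-2-2-2. Scheduled 36%. quota on 7-2-2 exhausted → over-quota 36%; Eswyn agreement on 7-3-1-1: 7-2-2-2 not covered. → 36%.
Line C: switchgear unit → 7-1; rated 90 kW → 7-1-1; for domestic appliances → 7-1-1-1. Scheduled 34%. Eswyn agreement on 7-3-1-1: 7-1-1-1 not covered. → 34%.
Line D: electric motor → 7-3; rated 160 kW → 7-3-2; industrial → 7-3-2-1. Scheduled 30%. Eswyn agreement on 7-3-1-1: 7-3-2-1 not covered. → 30%.
Line E: electric motor → 7-3; rated 30 kW → 7-3-3; industrial → 7-3-3-1. Scheduled 11%. No special measure applies. → 11%.
Sum: 2% + 36% + 34% + 30% + 11% = 113%.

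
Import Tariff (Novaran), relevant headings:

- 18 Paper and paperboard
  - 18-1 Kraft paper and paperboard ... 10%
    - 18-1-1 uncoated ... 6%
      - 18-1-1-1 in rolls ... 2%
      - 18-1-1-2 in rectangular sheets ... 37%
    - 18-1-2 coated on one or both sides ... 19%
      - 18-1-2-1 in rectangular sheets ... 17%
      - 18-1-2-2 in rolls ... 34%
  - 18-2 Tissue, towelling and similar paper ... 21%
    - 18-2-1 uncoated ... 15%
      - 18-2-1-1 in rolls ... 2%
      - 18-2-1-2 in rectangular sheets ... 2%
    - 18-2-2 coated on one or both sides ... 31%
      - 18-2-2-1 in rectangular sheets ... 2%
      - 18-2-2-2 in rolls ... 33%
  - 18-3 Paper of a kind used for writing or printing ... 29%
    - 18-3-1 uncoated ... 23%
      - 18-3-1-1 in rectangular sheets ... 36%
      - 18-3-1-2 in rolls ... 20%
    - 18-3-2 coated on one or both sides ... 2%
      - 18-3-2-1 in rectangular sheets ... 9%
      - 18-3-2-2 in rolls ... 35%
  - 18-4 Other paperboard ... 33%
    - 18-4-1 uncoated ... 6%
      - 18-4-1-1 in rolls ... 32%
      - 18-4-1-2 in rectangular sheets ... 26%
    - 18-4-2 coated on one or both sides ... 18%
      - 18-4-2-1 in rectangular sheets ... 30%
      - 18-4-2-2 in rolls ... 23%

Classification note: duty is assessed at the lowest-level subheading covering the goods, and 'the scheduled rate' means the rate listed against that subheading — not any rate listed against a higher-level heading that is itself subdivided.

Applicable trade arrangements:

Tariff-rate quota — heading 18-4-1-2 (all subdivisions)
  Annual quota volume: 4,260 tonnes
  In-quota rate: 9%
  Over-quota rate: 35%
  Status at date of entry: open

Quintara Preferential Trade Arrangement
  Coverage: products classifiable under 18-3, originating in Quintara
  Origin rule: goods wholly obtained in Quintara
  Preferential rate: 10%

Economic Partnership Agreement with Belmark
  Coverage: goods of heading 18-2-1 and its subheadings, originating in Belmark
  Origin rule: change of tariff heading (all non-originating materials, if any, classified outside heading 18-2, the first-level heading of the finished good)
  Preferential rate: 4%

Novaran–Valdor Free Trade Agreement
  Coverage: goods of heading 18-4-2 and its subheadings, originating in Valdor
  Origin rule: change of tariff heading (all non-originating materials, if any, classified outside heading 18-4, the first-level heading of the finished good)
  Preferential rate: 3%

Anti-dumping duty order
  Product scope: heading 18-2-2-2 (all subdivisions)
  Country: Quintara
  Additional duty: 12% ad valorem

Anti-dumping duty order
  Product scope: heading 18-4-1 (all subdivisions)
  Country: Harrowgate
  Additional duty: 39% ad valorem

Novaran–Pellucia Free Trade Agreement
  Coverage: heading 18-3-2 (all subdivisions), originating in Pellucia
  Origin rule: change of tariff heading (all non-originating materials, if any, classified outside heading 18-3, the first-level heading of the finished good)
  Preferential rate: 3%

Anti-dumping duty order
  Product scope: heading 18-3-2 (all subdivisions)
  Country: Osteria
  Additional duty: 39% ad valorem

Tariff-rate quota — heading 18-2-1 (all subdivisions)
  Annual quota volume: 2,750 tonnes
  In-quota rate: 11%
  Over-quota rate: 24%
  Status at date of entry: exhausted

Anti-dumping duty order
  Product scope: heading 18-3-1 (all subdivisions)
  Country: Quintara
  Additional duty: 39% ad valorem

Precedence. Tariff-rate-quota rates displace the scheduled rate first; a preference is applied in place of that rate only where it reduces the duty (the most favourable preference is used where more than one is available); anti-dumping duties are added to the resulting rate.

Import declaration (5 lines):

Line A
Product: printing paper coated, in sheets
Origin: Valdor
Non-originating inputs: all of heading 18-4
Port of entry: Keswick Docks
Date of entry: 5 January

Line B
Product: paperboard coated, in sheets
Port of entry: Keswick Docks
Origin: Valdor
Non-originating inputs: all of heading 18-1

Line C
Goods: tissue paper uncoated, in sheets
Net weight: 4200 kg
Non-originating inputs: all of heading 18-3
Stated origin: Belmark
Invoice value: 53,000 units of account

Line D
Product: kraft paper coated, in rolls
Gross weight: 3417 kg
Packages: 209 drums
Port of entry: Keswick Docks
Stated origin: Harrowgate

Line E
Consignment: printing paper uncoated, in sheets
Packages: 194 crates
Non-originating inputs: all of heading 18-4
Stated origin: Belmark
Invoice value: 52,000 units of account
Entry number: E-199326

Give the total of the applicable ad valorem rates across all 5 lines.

Line A: printing paper → 18-3; coated → 18-3-2; in sheets → 18-3-2-1. Scheduled 9%. Valdor agreement on 18-4-2: 18-3-2-1 not covered. → 9%.
Line B: paperboard → 18-4; coated → 18-4-2; in sheets → 18-4-2-1. Scheduled 30%. Valdor agreement on 18-4-2: CTH met → 3% available; preferential 3%. → 3%.
Line C: tissue paper → 18-2; uncoated → 18-2-1; in sheets → 18-2-1-2. Scheduled 2%. quota on 18-2-1 exhausted → over-quota 24%; Belmark agreement on 18-2-1: CTH met → 4% available; preferential 4%. → 4%.
Line D: kraft paper → 18-1; coated → 18-1-2; in rolls → 18-1-2-2. Scheduled 34%. No special measure applies. → 34%.
Line E: printing paper → 18-3; uncoated → 18-3-1; in sheets → 18-3-1-1. Scheduled 36%. Belmark agreement on 18-2-1: 18-3-1-1 not covered. → 36%.
Sum: 9% + 3% + 4% + 34% + 36% = 86%.

86%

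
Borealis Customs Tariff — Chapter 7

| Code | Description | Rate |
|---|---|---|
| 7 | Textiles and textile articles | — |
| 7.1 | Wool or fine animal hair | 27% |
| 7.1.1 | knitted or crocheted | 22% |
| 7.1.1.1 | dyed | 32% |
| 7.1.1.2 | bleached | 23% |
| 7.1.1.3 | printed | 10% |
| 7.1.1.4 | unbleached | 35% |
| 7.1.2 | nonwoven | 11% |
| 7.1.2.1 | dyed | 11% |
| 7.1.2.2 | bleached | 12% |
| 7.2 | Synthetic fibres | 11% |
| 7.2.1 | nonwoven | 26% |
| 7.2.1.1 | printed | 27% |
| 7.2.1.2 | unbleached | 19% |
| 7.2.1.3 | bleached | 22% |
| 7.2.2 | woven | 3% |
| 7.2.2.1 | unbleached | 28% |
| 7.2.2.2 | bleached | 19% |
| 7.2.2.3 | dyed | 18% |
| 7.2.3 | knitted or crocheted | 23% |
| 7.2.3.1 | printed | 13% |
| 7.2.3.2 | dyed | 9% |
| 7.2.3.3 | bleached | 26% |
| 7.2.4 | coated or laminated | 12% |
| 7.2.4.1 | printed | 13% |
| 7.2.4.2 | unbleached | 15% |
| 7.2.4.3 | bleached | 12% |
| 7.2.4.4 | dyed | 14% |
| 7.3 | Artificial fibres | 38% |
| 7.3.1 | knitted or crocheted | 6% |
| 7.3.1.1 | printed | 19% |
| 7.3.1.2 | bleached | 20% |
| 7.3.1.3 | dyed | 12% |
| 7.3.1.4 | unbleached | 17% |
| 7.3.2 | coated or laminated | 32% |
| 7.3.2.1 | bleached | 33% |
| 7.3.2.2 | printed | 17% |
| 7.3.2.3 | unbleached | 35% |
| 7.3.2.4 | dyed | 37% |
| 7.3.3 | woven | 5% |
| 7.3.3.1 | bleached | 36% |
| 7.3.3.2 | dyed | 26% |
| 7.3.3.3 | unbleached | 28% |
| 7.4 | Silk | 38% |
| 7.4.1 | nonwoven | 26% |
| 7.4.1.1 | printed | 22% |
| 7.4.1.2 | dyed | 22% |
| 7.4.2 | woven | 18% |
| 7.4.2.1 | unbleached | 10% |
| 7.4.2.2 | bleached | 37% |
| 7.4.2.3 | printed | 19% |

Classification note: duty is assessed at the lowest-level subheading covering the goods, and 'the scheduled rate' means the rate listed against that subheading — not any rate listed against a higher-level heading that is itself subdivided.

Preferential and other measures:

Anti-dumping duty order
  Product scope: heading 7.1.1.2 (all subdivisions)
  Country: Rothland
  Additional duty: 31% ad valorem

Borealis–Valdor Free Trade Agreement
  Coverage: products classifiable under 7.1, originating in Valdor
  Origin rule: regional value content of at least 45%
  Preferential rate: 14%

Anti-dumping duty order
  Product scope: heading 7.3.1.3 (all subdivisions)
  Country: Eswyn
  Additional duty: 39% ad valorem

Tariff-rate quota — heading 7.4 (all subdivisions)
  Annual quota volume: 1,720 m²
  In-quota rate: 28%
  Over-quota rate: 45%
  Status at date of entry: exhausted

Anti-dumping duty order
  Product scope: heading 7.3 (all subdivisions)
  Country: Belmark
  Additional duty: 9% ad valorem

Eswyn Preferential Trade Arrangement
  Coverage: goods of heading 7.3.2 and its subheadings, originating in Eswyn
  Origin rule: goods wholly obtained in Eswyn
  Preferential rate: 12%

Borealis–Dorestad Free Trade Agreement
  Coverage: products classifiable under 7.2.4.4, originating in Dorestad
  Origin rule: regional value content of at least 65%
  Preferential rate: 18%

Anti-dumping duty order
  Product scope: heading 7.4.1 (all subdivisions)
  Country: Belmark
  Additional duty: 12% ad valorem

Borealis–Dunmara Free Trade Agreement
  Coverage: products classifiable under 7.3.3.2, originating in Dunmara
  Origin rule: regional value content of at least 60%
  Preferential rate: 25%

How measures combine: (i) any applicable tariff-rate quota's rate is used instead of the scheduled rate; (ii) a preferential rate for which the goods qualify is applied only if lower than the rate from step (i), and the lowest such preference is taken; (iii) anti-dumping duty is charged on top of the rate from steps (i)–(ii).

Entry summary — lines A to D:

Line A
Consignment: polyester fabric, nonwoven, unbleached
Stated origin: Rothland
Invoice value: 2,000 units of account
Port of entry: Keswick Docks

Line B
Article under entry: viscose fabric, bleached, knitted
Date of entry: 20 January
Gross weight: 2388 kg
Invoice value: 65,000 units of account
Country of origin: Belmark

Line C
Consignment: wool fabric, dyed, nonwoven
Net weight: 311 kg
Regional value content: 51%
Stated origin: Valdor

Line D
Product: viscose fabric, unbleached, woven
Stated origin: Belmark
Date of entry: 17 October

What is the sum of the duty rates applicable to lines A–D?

96%

Line A: polyester → 7.2; nonwoven → 7.2.1; unbleached → 7.2.1.2. Scheduled 19%. No special measure applies. → 19%.
Line B: viscose → 7.3; knitted → 7.3.1; bleached → 7.3.1.2. Scheduled 20%. anti-dumping (Belmark, 7.3): +9%; total 20% + 9% = 29%. → 29%.
Line C: wool → 7.1; nonwoven → 7.1.2; dyed → 7.1.2.1. Scheduled 11%. Valdor agreement on 7.1: RVC ≥ 45% → 14% available; preference 14% not lower than 11% → no reduction. → 11%.
Line D: viscose → 7.3; woven → 7.3.3; unbleached → 7.3.3.3. Scheduled 28%. anti-dumping (Belmark, 7.3): +9%; total 28% + 9% = 37%. → 37%.
Sum: 19% + 29% + 11% + 37% = 96%.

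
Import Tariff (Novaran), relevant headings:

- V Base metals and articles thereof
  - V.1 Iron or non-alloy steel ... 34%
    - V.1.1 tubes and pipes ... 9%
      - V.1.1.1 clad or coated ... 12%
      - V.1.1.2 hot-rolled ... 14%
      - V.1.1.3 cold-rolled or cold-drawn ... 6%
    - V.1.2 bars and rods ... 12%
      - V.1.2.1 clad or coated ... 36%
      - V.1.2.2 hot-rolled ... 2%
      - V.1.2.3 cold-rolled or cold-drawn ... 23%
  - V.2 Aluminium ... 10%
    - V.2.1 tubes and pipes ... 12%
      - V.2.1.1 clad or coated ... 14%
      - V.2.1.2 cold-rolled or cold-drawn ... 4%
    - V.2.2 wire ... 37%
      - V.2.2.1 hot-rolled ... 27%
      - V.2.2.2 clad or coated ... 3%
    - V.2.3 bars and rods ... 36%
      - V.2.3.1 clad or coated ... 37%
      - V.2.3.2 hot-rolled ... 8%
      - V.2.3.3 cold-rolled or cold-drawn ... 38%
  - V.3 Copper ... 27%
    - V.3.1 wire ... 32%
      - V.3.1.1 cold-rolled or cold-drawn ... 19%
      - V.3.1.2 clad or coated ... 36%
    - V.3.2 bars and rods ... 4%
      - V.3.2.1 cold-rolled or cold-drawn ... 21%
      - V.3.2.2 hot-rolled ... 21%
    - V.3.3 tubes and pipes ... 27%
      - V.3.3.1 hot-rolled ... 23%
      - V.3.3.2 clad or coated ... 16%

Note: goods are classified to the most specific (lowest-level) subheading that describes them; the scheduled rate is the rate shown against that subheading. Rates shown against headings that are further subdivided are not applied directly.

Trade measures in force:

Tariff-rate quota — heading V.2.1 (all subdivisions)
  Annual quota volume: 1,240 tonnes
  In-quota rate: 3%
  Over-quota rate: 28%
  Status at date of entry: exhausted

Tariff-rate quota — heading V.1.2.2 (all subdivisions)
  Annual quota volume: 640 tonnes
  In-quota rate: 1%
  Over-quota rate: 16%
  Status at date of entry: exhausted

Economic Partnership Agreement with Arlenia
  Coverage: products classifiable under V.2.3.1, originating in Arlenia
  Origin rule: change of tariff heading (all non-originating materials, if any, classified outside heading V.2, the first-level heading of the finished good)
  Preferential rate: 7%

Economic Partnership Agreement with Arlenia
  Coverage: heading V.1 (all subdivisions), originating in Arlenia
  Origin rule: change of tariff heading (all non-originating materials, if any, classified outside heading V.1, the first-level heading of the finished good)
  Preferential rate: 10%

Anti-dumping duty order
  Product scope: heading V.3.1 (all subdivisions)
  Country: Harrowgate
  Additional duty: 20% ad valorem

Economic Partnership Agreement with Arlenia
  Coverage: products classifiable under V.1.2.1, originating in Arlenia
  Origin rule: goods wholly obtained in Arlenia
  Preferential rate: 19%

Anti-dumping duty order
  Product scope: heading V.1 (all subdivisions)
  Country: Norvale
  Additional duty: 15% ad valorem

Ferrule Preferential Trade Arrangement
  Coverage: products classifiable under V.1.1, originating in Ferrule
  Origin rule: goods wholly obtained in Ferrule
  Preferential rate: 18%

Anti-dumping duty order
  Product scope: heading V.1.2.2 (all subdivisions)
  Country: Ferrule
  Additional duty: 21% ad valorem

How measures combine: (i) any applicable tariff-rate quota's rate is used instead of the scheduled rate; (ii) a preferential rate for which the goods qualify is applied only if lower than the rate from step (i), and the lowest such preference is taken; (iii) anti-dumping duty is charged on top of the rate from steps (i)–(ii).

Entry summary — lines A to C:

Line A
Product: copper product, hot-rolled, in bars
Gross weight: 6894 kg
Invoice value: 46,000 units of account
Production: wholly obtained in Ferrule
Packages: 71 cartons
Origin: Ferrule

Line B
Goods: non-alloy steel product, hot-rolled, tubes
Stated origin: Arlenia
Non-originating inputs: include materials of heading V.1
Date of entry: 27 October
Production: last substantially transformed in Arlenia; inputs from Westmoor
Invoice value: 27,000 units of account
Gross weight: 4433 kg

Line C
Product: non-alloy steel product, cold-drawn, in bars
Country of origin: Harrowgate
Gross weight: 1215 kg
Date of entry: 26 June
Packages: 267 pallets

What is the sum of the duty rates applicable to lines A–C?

Line A: copper → V.3; in bars → V.3.2; hot-rolled → V.3.2.2. Scheduled 21%. Ferrule agreement on V.1.1: V.3.2.2 not covered. → 21%.
Line B: non-alloy steel → V.1; tubes → V.1.1; hot-rolled → V.1.1.2. Scheduled 14%. Arlenia agreement on V.2.3.1: V.1.1.2 not covered; Arlenia agreement on V.1: CTH not met; Arlenia agreement on V.1.2.1: V.1.1.2 not covered. → 14%.
Line C: non-alloy steel → V.1; in bars → V.1.2; cold-drawn → V.1.2.3. Scheduled 23%. No special measure applies. → 23%.
Sum: 21% + 14% + 23% = 58%.

58%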